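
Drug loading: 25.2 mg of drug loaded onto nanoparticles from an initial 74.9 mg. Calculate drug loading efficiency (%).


Drug loading efficiency = (drug loaded / drug initial) * 100
DLE = 25.2 / 74.9 * 100
DLE = 0.3364 * 100
DLE = 33.64%

33.64


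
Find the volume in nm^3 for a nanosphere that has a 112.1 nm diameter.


Radius r = 112.1/2 = 56.05 nm
Volume V = (4/3) * pi * r^3
V = (4/3) * pi * (56.05)^3
V = 737590.75 nm^3

737590.75


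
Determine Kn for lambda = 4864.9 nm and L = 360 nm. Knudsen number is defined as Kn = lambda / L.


Knudsen number Kn = lambda / L
Kn = 4864.9 / 360
Kn = 13.5136

13.5136


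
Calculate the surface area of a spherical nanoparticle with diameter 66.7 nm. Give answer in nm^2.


Radius r = 66.7/2 = 33.35 nm
Surface area SA = 4 * pi * r^2
SA = 4 * pi * (33.35)^2
SA = 13976.6 nm^2

13976.6


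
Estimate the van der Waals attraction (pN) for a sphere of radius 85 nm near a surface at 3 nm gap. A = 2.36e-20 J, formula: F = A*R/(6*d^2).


Convert to SI: R = 85 nm = 8.5e-08 m, d = 3 nm = 3e-09 m
F = A * R / (6 * d^2)
F = 2.36e-20 * 8.5e-08 / (6 * (3e-09)^2)
F = 3.71481e-11 N = 37.148 pN

37.148


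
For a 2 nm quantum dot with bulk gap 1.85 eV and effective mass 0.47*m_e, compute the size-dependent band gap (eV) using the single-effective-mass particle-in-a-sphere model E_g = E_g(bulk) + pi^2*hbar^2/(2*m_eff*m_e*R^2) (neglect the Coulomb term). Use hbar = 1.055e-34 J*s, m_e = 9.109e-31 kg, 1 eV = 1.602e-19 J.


Radius R = 2/2 nm = 1e-09 m
Confinement energy dE = pi^2 * hbar^2 / (2 * m_eff * m_e * R^2)
dE = pi^2 * (1.055e-34)^2 / (2 * 0.47 * 9.109e-31 * (1e-09)^2) J, divided by 1.602e-19 J/eV
dE = 0.8008 eV
Total band gap = E_g(bulk) + dE = 1.85 + 0.8008 = 2.6508 eV

2.6508


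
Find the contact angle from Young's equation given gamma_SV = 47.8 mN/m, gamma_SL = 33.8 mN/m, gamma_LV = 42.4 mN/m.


cos(theta) = (gamma_SV - gamma_SL) / gamma_LV
cos(theta) = (47.8 - 33.8) / 42.4
cos(theta) = 0.330189
theta = arccos(0.330189) = 70.72 degrees

70.72


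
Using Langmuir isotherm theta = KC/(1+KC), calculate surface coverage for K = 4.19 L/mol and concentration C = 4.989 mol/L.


Langmuir isotherm: theta = K*C / (1 + K*C)
K*C = 4.19 * 4.989 = 20.90391
theta = 20.90391 / (1 + 20.90391) = 20.90391 / 21.90391
theta = 0.9543

0.9543


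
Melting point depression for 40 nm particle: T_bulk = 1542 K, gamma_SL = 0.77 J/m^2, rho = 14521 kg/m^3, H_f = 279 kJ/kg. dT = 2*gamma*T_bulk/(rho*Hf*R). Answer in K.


Radius R = 40/2 = 20 nm = 2e-08 m
Convert H_f = 279 kJ/kg = 279000 J/kg
dT = 2 * gamma_SL * T_bulk / (rho * H_f * R)
dT = 2 * 0.77 * 1542 / (14521 * 279000 * 2e-08)
dT = 29.3 K

29.3


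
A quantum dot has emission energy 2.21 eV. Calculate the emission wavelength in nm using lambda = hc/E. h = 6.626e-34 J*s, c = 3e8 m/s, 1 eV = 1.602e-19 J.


Convert energy: E = 2.21 eV = 2.21 * 1.602e-19 = 3.54042e-19 J
lambda = h*c / E = 6.626e-34 * 3e8 / 3.54042e-19
lambda = 5.61459e-07 m = 561.5 nm

561.5


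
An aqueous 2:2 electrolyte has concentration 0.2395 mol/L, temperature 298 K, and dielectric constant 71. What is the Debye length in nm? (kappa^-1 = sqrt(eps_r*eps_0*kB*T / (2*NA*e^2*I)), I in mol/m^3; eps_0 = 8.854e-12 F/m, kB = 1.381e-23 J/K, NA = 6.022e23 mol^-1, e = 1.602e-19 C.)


Ionic strength I = 0.2395 * 2^2 * 1000 = 958 mol/m^3
kappa^-1 = sqrt(71 * 8.854e-12 * 1.381e-23 * 298 / (2 * 6.022e23 * (1.602e-19)^2 * 958))
kappa^-1 = 0.296 nm

0.296


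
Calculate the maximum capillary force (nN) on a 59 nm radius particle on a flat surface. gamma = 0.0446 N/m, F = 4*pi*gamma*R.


Convert radius: R = 59 nm = 5.9e-08 m
F = 4 * pi * gamma * R
F = 4 * pi * 0.0446 * 5.9e-08
F = 3.30671e-08 N = 33.0671 nN

33.0671


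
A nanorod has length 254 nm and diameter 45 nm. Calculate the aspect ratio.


Aspect ratio AR = length / diameter
AR = 254 / 45
AR = 5.64

5.64


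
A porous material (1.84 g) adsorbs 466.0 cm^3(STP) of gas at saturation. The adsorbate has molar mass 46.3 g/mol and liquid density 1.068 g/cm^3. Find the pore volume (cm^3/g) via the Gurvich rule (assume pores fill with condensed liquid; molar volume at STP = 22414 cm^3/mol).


Moles adsorbed n = V_ads / 22414 = 466.0 / 22414 = 2.079058e-02 mol
Liquid volume V_liq = n * M / rho_liq = 2.079058e-02 * 46.3 / 1.068 = 0.90131 cm^3
Specific pore volume V_pore = V_liq / m_sample = 0.90131 / 1.84
V_pore = 0.4898 cm^3/g

0.4898


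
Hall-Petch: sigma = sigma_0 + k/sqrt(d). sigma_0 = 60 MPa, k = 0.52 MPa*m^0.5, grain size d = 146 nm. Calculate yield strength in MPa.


d = 146 nm = 1.46e-07 m
sqrt(d) = 0.0003820995
Hall-Petch contribution = k / sqrt(d) = 0.52 / 0.0003820995 = 1360.9 MPa
sigma = sigma_0 + k/sqrt(d) = 60 + 1360.9 = 1420.9 MPa

1420.9


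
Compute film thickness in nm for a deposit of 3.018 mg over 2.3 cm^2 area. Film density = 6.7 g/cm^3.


Convert: m = 3.018 mg = 3.0180e-06 kg, A = 2.3 cm^2 = 2.3000e-04 m^2, rho = 6.7 g/cm^3 = 6700 kg/m^3
t = m / (A * rho)
t = 3.0180e-06 / (2.3000e-04 * 6700)
t = 1.9585e-06 m = 1958.5 nm

1958.5


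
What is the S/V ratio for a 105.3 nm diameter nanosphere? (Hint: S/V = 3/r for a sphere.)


Radius r = 105.3/2 = 52.65 nm
S/V = 3 / r = 3 / 52.65
S/V = 0.057 nm^-1

0.057


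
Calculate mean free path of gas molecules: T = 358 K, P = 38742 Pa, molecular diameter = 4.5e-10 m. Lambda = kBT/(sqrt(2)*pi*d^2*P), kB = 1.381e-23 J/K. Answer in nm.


Mean free path: lambda = kB*T / (sqrt(2) * pi * d^2 * P)
lambda = 1.381e-23 * 358 / (sqrt(2) * pi * (4.5e-10)^2 * 38742)
lambda = 1.41842e-07 m
lambda = 141.84 nm

141.84


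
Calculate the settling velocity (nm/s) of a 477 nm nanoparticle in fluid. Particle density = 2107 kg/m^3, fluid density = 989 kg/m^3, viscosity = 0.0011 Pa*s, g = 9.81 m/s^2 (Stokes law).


Radius R = 477/2 nm = 2.385e-07 m
Density difference = 2107 - 989 = 1118 kg/m^3
v = 2 * R^2 * (rho_p - rho_f) * g / (9 * eta)
v = 2 * (2.385e-07)^2 * 1118 * 9.81 / (9 * 0.0011)
v = 1.26032e-07 m/s = 126.0324 nm/s

126.0324


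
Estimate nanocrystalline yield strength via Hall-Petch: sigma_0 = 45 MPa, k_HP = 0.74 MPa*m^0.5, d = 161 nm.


d = 161 nm = 1.61e-07 m
sqrt(d) = 0.0004012481
Hall-Petch contribution = k / sqrt(d) = 0.74 / 0.0004012481 = 1844.2 MPa
sigma = sigma_0 + k/sqrt(d) = 45 + 1844.2 = 1889.2 MPa

1889.2


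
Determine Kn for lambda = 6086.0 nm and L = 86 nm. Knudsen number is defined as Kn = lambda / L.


Knudsen number Kn = lambda / L
Kn = 6086.0 / 86
Kn = 70.7674

70.7674


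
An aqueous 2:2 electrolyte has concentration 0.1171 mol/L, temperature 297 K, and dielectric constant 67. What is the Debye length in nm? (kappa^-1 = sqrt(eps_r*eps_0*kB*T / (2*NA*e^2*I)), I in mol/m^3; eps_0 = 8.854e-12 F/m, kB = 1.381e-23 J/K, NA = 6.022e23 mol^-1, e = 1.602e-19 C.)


Ionic strength I = 0.1171 * 2^2 * 1000 = 468.4 mol/m^3
kappa^-1 = sqrt(67 * 8.854e-12 * 1.381e-23 * 297 / (2 * 6.022e23 * (1.602e-19)^2 * 468.4))
kappa^-1 = 0.41 nm

0.41


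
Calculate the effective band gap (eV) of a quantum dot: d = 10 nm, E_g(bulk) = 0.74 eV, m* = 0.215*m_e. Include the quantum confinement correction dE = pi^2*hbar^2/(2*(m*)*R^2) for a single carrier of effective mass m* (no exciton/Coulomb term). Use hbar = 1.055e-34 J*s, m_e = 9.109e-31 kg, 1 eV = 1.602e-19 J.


Radius R = 10/2 nm = 5e-09 m
Confinement energy dE = pi^2 * hbar^2 / (2 * m_eff * m_e * R^2)
dE = pi^2 * (1.055e-34)^2 / (2 * 0.215 * 9.109e-31 * (5e-09)^2) J, divided by 1.602e-19 J/eV
dE = 0.07 eV
Total band gap = E_g(bulk) + dE = 0.74 + 0.07 = 0.81 eV

0.81


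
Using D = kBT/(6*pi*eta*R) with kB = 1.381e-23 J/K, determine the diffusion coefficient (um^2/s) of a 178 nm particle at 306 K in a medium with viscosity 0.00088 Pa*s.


Radius R = 178/2 = 89 nm = 8.9e-08 m
D = kB*T / (6*pi*eta*R)
D = 1.381e-23 * 306 / (6 * pi * 0.00088 * 8.9e-08)
D = 2.86247e-12 m^2/s = 2.862 um^2/s

2.862


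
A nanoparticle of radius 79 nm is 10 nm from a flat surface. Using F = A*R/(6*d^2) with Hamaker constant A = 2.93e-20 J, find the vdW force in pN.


Convert to SI: R = 79 nm = 7.9e-08 m, d = 10 nm = 1e-08 m
F = A * R / (6 * d^2)
F = 2.93e-20 * 7.9e-08 / (6 * (1e-08)^2)
F = 3.85783e-12 N = 3.858 pN

3.858


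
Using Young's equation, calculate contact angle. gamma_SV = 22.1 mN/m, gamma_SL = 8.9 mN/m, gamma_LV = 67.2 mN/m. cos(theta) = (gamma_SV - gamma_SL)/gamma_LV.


cos(theta) = (gamma_SV - gamma_SL) / gamma_LV
cos(theta) = (22.1 - 8.9) / 67.2
cos(theta) = 0.196429
theta = arccos(0.196429) = 78.67 degrees

78.67


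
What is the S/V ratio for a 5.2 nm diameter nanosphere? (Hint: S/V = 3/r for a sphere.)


Radius r = 5.2/2 = 2.6 nm
S/V = 3 / r = 3 / 2.6
S/V = 1.1538 nm^-1

1.1538


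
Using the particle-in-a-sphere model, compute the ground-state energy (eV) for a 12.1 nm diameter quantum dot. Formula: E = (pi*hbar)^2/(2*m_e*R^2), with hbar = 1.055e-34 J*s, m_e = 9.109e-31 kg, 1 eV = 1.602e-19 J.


Radius R = 12.1/2 = 6.05 nm = 6.05e-09 m
E = (pi * 1.055e-34)^2 / (2 * 9.109e-31 * (6.05e-09)^2)
E(J) = 1.64738e-21
E = E(J) / 1.602e-19 = 0.0103 eV

0.0103


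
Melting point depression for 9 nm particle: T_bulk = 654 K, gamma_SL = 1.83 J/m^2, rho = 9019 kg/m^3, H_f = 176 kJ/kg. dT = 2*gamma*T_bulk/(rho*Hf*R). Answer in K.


Radius R = 9/2 = 4.5 nm = 4.5e-09 m
Convert H_f = 176 kJ/kg = 176000 J/kg
dT = 2 * gamma_SL * T_bulk / (rho * H_f * R)
dT = 2 * 1.83 * 654 / (9019 * 176000 * 4.5e-09)
dT = 335.1 K

335.1


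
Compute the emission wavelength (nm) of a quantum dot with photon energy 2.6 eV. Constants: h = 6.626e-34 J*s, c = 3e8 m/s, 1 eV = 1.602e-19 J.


Convert energy: E = 2.6 eV = 2.6 * 1.602e-19 = 4.1652e-19 J
lambda = h*c / E = 6.626e-34 * 3e8 / 4.1652e-19
lambda = 4.7724e-07 m = 477.2 nm

477.2


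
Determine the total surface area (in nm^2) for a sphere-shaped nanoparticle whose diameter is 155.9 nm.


Radius r = 155.9/2 = 77.95 nm
Surface area SA = 4 * pi * r^2
SA = 4 * pi * (77.95)^2
SA = 76355.81 nm^2

76355.81


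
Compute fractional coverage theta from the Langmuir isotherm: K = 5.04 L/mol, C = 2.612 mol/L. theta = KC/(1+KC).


Langmuir isotherm: theta = K*C / (1 + K*C)
K*C = 5.04 * 2.612 = 13.16448
theta = 13.16448 / (1 + 13.16448) = 13.16448 / 14.16448
theta = 0.9294

0.9294


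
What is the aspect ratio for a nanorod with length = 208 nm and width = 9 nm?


Aspect ratio AR = length / diameter
AR = 208 / 9
AR = 23.11

23.11


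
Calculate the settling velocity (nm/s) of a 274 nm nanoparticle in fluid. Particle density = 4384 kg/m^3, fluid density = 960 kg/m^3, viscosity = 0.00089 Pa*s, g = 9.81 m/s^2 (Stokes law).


Radius R = 274/2 nm = 1.37e-07 m
Density difference = 4384 - 960 = 3424 kg/m^3
v = 2 * R^2 * (rho_p - rho_f) * g / (9 * eta)
v = 2 * (1.37e-07)^2 * 3424 * 9.81 / (9 * 0.00089)
v = 1.57413e-07 m/s = 157.4133 nm/s

157.4133


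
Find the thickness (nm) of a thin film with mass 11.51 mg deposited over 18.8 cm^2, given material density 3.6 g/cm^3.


Convert: m = 11.51 mg = 1.1510e-05 kg, A = 18.8 cm^2 = 1.8800e-03 m^2, rho = 3.6 g/cm^3 = 3600 kg/m^3
t = m / (A * rho)
t = 1.1510e-05 / (1.8800e-03 * 3600)
t = 1.7007e-06 m = 1700.7 nm

1700.7


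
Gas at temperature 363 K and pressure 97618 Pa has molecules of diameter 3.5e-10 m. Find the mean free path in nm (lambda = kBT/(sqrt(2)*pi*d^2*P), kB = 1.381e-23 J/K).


Mean free path: lambda = kB*T / (sqrt(2) * pi * d^2 * P)
lambda = 1.381e-23 * 363 / (sqrt(2) * pi * (3.5e-10)^2 * 97618)
lambda = 9.4356e-08 m
lambda = 94.36 nm

94.36


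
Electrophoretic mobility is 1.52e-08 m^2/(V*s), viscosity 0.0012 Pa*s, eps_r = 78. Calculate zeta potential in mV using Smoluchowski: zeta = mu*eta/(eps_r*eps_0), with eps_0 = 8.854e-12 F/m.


Smoluchowski equation: zeta = mu * eta / (eps_r * eps_0)
zeta = 1.52e-08 * 0.0012 / (78 * 8.854e-12)
zeta = 0.026411 V = 26.41 mV

26.41


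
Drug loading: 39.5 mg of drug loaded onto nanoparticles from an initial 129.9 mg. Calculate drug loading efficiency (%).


Drug loading efficiency = (drug loaded / drug initial) * 100
DLE = 39.5 / 129.9 * 100
DLE = 0.3041 * 100
DLE = 30.41%

30.41


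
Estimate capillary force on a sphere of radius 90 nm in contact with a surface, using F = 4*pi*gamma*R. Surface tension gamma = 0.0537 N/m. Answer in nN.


Convert radius: R = 90 nm = 9e-08 m
F = 4 * pi * gamma * R
F = 4 * pi * 0.0537 * 9e-08
F = 6.07333e-08 N = 60.7333 nN

60.7333


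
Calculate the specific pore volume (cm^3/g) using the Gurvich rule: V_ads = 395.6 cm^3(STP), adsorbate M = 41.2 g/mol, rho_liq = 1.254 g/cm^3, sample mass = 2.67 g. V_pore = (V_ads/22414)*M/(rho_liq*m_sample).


Moles adsorbed n = V_ads / 22414 = 395.6 / 22414 = 1.764968e-02 mol
Liquid volume V_liq = n * M / rho_liq = 1.764968e-02 * 41.2 / 1.254 = 0.57988 cm^3
Specific pore volume V_pore = V_liq / m_sample = 0.57988 / 2.67
V_pore = 0.2172 cm^3/g

0.2172


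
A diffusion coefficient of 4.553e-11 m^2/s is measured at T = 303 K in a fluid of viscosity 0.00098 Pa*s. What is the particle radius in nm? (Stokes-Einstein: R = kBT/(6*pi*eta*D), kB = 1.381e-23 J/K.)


Stokes-Einstein: R = kB*T / (6*pi*eta*D)
R = 1.381e-23 * 303 / (6 * pi * 0.00098 * 4.553e-11)
R = 4.97521e-09 m = 4.98 nm

4.98


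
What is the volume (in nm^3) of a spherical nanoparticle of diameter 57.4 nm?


Radius r = 57.4/2 = 28.7 nm
Volume V = (4/3) * pi * r^3
V = (4/3) * pi * (28.7)^3
V = 99022.59 nm^3

99022.59


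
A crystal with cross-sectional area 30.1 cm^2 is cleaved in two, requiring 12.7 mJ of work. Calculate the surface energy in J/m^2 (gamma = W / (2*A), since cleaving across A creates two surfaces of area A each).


Convert: A = 30.1 cm^2 = 0.00301 m^2, W = 12.7 mJ = 0.0127 J
Cleaving exposes two faces of area A, so total new surface = 2*A and gamma = W / (2*A)
gamma = 0.0127 / (2 * 0.00301)
gamma = 2.11 J/m^2

2.11


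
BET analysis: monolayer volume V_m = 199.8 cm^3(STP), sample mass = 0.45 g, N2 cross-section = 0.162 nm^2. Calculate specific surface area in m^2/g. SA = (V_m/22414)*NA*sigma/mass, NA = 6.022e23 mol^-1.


Number of moles in monolayer = V_m / 22414 = 199.8 / 22414 = 0.00891407
Number of molecules = moles * NA = 0.00891407 * 6.022e23
SA = molecules * sigma / mass
SA = (199.8 / 22414) * 6.022e23 * 0.162e-18 / 0.45
SA = 1932.5 m^2/g

1932.5


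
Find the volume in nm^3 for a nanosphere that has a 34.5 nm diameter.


Radius r = 34.5/2 = 17.25 nm
Volume V = (4/3) * pi * r^3
V = (4/3) * pi * (17.25)^3
V = 21500.86 nm^3

21500.86


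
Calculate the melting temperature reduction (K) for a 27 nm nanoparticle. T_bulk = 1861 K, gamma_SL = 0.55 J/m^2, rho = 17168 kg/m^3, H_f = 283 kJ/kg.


Radius R = 27/2 = 13.5 nm = 1.35e-08 m
Convert H_f = 283 kJ/kg = 283000 J/kg
dT = 2 * gamma_SL * T_bulk / (rho * H_f * R)
dT = 2 * 0.55 * 1861 / (17168 * 283000 * 1.35e-08)
dT = 31.2 K

31.2


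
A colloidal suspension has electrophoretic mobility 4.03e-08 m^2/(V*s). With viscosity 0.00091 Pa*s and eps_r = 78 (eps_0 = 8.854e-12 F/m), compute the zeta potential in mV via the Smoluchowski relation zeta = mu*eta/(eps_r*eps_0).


Smoluchowski equation: zeta = mu * eta / (eps_r * eps_0)
zeta = 4.03e-08 * 0.00091 / (78 * 8.854e-12)
zeta = 0.053102 V = 53.1 mV

53.1


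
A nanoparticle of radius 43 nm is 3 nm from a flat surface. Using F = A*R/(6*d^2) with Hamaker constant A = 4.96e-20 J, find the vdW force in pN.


Convert to SI: R = 43 nm = 4.3e-08 m, d = 3 nm = 3e-09 m
F = A * R / (6 * d^2)
F = 4.96e-20 * 4.3e-08 / (6 * (3e-09)^2)
F = 3.94963e-11 N = 39.496 pN

39.496


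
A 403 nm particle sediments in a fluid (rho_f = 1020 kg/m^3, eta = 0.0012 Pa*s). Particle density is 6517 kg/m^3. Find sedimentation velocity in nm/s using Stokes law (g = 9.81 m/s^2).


Radius R = 403/2 nm = 2.015e-07 m
Density difference = 6517 - 1020 = 5497 kg/m^3
v = 2 * R^2 * (rho_p - rho_f) * g / (9 * eta)
v = 2 * (2.015e-07)^2 * 5497 * 9.81 / (9 * 0.0012)
v = 4.05463e-07 m/s = 405.4629 nm/s

405.4629


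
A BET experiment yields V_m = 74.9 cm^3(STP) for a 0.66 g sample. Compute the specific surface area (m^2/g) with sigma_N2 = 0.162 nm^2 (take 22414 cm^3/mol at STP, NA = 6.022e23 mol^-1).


Number of moles in monolayer = V_m / 22414 = 74.9 / 22414 = 0.00334166
Number of molecules = moles * NA = 0.00334166 * 6.022e23
SA = molecules * sigma / mass
SA = (74.9 / 22414) * 6.022e23 * 0.162e-18 / 0.66
SA = 493.9 m^2/g

493.9


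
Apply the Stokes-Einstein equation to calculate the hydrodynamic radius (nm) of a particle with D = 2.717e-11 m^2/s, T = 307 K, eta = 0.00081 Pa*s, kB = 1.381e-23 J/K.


Stokes-Einstein: R = kB*T / (6*pi*eta*D)
R = 1.381e-23 * 307 / (6 * pi * 0.00081 * 2.717e-11)
R = 1.02201e-08 m = 10.22 nm

10.22


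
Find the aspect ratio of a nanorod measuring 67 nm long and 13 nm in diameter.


Aspect ratio AR = length / diameter
AR = 67 / 13
AR = 5.15

5.15


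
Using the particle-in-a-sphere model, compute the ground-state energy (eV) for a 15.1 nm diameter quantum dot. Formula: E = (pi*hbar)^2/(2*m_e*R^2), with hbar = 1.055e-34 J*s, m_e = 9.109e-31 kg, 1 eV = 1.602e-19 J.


Radius R = 15.1/2 = 7.55 nm = 7.55e-09 m
E = (pi * 1.055e-34)^2 / (2 * 9.109e-31 * (7.55e-09)^2)
E(J) = 1.05782e-21
E = E(J) / 1.602e-19 = 0.0066 eV

0.0066


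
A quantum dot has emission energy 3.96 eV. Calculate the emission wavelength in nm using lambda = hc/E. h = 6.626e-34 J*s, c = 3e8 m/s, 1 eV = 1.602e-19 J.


Convert energy: E = 3.96 eV = 3.96 * 1.602e-19 = 6.34392e-19 J
lambda = h*c / E = 6.626e-34 * 3e8 / 6.34392e-19
lambda = 3.13339e-07 m = 313.3 nm

313.3


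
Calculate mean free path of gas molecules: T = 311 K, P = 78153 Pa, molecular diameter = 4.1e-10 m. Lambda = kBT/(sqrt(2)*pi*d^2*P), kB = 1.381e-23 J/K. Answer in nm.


Mean free path: lambda = kB*T / (sqrt(2) * pi * d^2 * P)
lambda = 1.381e-23 * 311 / (sqrt(2) * pi * (4.1e-10)^2 * 78153)
lambda = 7.35827e-08 m
lambda = 73.58 nm

73.58


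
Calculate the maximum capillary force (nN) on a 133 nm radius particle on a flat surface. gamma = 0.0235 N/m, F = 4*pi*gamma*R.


Convert radius: R = 133 nm = 1.33e-07 m
F = 4 * pi * gamma * R
F = 4 * pi * 0.0235 * 1.33e-07
F = 3.92762e-08 N = 39.2762 nN

39.2762


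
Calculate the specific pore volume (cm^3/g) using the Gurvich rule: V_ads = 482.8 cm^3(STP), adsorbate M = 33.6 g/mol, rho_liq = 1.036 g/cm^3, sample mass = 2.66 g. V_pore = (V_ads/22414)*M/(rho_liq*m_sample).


Moles adsorbed n = V_ads / 22414 = 482.8 / 22414 = 2.154011e-02 mol
Liquid volume V_liq = n * M / rho_liq = 2.154011e-02 * 33.6 / 1.036 = 0.69860 cm^3
Specific pore volume V_pore = V_liq / m_sample = 0.69860 / 2.66
V_pore = 0.2626 cm^3/g

0.2626


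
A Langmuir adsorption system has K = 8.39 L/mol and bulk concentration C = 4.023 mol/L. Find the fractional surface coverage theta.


Langmuir isotherm: theta = K*C / (1 + K*C)
K*C = 8.39 * 4.023 = 33.75297
theta = 33.75297 / (1 + 33.75297) = 33.75297 / 34.75297
theta = 0.9712

0.9712


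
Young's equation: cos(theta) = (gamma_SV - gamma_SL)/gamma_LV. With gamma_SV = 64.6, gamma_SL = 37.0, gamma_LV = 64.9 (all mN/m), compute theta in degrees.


cos(theta) = (gamma_SV - gamma_SL) / gamma_LV
cos(theta) = (64.6 - 37.0) / 64.9
cos(theta) = 0.42527
theta = arccos(0.42527) = 64.83 degrees

64.83


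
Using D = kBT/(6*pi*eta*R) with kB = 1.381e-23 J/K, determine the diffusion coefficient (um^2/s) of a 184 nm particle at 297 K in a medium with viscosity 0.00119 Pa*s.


Radius R = 184/2 = 92 nm = 9.2e-08 m
D = kB*T / (6*pi*eta*R)
D = 1.381e-23 * 297 / (6 * pi * 0.00119 * 9.2e-08)
D = 1.98753e-12 m^2/s = 1.988 um^2/s

1.988


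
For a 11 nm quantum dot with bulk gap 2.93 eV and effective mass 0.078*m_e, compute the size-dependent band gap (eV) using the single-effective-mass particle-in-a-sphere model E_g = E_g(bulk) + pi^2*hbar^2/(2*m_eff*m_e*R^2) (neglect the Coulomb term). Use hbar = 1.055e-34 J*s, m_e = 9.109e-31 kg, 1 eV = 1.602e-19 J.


Radius R = 11/2 nm = 5.5e-09 m
Confinement energy dE = pi^2 * hbar^2 / (2 * m_eff * m_e * R^2)
dE = pi^2 * (1.055e-34)^2 / (2 * 0.078 * 9.109e-31 * (5.5e-09)^2) J, divided by 1.602e-19 J/eV
dE = 0.1595 eV
Total band gap = E_g(bulk) + dE = 2.93 + 0.1595 = 3.0895 eV

3.0895


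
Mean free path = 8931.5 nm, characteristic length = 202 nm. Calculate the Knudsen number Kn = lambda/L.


Knudsen number Kn = lambda / L
Kn = 8931.5 / 202
Kn = 44.2153

44.2153


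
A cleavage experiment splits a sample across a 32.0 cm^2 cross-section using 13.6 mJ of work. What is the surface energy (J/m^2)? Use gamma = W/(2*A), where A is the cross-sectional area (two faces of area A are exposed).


Convert: A = 32.0 cm^2 = 0.0032 m^2, W = 13.6 mJ = 0.0136 J
Cleaving exposes two faces of area A, so total new surface = 2*A and gamma = W / (2*A)
gamma = 0.0136 / (2 * 0.0032)
gamma = 2.125 J/m^2

2.125


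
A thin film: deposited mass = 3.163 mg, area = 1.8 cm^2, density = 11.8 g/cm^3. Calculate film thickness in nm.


Convert: m = 3.163 mg = 3.1630e-06 kg, A = 1.8 cm^2 = 1.8000e-04 m^2, rho = 11.8 g/cm^3 = 11800 kg/m^3
t = m / (A * rho)
t = 3.1630e-06 / (1.8000e-04 * 11800)
t = 1.4892e-06 m = 1489.2 nm

1489.2


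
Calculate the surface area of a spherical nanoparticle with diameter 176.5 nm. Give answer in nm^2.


Radius r = 176.5/2 = 88.25 nm
Surface area SA = 4 * pi * r^2
SA = 4 * pi * (88.25)^2
SA = 97867.68 nm^2

97867.68


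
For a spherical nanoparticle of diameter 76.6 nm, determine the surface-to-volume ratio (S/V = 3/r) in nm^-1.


Radius r = 76.6/2 = 38.3 nm
S/V = 3 / r = 3 / 38.3
S/V = 0.0783 nm^-1

0.0783


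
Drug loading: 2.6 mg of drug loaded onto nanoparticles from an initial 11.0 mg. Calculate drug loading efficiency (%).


Drug loading efficiency = (drug loaded / drug initial) * 100
DLE = 2.6 / 11.0 * 100
DLE = 0.2364 * 100
DLE = 23.64%

23.64


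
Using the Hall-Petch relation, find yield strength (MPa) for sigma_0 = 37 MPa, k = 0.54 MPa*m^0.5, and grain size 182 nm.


d = 182 nm = 1.82e-07 m
sqrt(d) = 0.0004266146
Hall-Petch contribution = k / sqrt(d) = 0.54 / 0.0004266146 = 1265.8 MPa
sigma = sigma_0 + k/sqrt(d) = 37 + 1265.8 = 1302.8 MPa

1302.8


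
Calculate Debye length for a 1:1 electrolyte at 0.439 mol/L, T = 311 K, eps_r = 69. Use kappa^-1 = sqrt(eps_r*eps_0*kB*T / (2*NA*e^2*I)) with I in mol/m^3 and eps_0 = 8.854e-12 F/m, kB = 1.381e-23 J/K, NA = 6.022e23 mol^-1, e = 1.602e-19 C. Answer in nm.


Ionic strength I = 0.439 * 1^2 * 1000 = 439 mol/m^3
kappa^-1 = sqrt(69 * 8.854e-12 * 1.381e-23 * 311 / (2 * 6.022e23 * (1.602e-19)^2 * 439))
kappa^-1 = 0.44 nm

0.44


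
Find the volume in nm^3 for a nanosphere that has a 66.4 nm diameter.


Radius r = 66.4/2 = 33.2 nm
Volume V = (4/3) * pi * r^3
V = (4/3) * pi * (33.2)^3
V = 153286.13 nm^3

153286.13


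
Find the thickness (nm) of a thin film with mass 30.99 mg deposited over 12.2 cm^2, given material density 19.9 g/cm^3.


Convert: m = 30.99 mg = 3.0990e-05 kg, A = 12.2 cm^2 = 1.2200e-03 m^2, rho = 19.9 g/cm^3 = 19900 kg/m^3
t = m / (A * rho)
t = 3.0990e-05 / (1.2200e-03 * 19900)
t = 1.2765e-06 m = 1276.5 nm

1276.5


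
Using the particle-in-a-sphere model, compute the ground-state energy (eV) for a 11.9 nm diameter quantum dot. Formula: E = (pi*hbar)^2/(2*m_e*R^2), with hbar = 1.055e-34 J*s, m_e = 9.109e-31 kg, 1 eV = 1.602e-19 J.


Radius R = 11.9/2 = 5.95 nm = 5.95e-09 m
E = (pi * 1.055e-34)^2 / (2 * 9.109e-31 * (5.95e-09)^2)
E(J) = 1.70322e-21
E = E(J) / 1.602e-19 = 0.0106 eV

0.0106


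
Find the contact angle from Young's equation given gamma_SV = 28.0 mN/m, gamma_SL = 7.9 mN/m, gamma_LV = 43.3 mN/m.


cos(theta) = (gamma_SV - gamma_SL) / gamma_LV
cos(theta) = (28.0 - 7.9) / 43.3
cos(theta) = 0.464203
theta = arccos(0.464203) = 62.34 degrees

62.34


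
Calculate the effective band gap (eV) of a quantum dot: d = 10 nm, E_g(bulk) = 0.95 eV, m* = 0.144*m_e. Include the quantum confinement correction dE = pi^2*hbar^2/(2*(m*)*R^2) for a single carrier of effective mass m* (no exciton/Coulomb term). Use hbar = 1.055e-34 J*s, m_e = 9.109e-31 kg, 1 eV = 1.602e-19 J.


Radius R = 10/2 nm = 5e-09 m
Confinement energy dE = pi^2 * hbar^2 / (2 * m_eff * m_e * R^2)
dE = pi^2 * (1.055e-34)^2 / (2 * 0.144 * 9.109e-31 * (5e-09)^2) J, divided by 1.602e-19 J/eV
dE = 0.1046 eV
Total band gap = E_g(bulk) + dE = 0.95 + 0.1046 = 1.0546 eV

1.0546


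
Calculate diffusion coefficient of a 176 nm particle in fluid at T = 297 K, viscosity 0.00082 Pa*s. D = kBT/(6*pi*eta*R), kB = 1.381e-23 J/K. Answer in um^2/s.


Radius R = 176/2 = 88 nm = 8.8e-08 m
D = kB*T / (6*pi*eta*R)
D = 1.381e-23 * 297 / (6 * pi * 0.00082 * 8.8e-08)
D = 3.01545e-12 m^2/s = 3.015 um^2/s

3.015


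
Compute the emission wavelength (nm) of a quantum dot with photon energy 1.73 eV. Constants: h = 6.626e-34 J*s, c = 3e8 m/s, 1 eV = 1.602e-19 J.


Convert energy: E = 1.73 eV = 1.73 * 1.602e-19 = 2.77146e-19 J
lambda = h*c / E = 6.626e-34 * 3e8 / 2.77146e-19
lambda = 7.17239e-07 m = 717.2 nm

717.2


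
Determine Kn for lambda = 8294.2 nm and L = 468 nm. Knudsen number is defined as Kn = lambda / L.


Knudsen number Kn = lambda / L
Kn = 8294.2 / 468
Kn = 17.7226

17.7226


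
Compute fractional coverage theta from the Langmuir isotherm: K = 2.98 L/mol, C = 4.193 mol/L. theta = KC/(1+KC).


Langmuir isotherm: theta = K*C / (1 + K*C)
K*C = 2.98 * 4.193 = 12.49514
theta = 12.49514 / (1 + 12.49514) = 12.49514 / 13.49514
theta = 0.9259

0.9259


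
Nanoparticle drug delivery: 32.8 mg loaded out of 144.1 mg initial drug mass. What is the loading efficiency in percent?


Drug loading efficiency = (drug loaded / drug initial) * 100
DLE = 32.8 / 144.1 * 100
DLE = 0.2276 * 100
DLE = 22.76%

22.76


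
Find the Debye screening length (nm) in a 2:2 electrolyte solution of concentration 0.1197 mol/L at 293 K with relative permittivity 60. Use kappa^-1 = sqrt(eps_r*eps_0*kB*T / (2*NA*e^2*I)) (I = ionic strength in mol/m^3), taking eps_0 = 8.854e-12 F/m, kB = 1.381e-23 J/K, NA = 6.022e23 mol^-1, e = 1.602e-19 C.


Ionic strength I = 0.1197 * 2^2 * 1000 = 478.8 mol/m^3
kappa^-1 = sqrt(60 * 8.854e-12 * 1.381e-23 * 293 / (2 * 6.022e23 * (1.602e-19)^2 * 478.8))
kappa^-1 = 0.381 nm

0.381


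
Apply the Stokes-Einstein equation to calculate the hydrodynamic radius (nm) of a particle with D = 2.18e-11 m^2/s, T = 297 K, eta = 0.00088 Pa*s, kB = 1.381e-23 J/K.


Stokes-Einstein: R = kB*T / (6*pi*eta*D)
R = 1.381e-23 * 297 / (6 * pi * 0.00088 * 2.18e-11)
R = 1.13425e-08 m = 11.34 nm

11.34


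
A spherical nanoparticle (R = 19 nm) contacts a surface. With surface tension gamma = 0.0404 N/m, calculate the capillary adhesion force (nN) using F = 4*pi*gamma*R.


Convert radius: R = 19 nm = 1.9e-08 m
F = 4 * pi * gamma * R
F = 4 * pi * 0.0404 * 1.9e-08
F = 9.64595e-09 N = 9.6459 nN

9.6459


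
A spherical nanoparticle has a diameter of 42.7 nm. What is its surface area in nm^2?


Radius r = 42.7/2 = 21.35 nm
Surface area SA = 4 * pi * r^2
SA = 4 * pi * (21.35)^2
SA = 5728.03 nm^2

5728.03


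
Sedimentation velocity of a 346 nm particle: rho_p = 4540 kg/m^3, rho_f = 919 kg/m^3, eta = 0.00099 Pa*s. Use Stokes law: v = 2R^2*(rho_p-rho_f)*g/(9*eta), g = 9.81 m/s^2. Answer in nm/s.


Radius R = 346/2 nm = 1.73e-07 m
Density difference = 4540 - 919 = 3621 kg/m^3
v = 2 * R^2 * (rho_p - rho_f) * g / (9 * eta)
v = 2 * (1.73e-07)^2 * 3621 * 9.81 / (9 * 0.00099)
v = 2.38639e-07 m/s = 238.6393 nm/s

238.6393


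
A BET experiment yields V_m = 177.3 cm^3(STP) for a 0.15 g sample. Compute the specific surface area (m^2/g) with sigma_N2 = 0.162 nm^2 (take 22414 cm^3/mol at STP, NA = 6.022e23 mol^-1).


Number of moles in monolayer = V_m / 22414 = 177.3 / 22414 = 0.00791023
Number of molecules = moles * NA = 0.00791023 * 6.022e23
SA = molecules * sigma / mass
SA = (177.3 / 22414) * 6.022e23 * 0.162e-18 / 0.15
SA = 5144.6 m^2/g

5144.6


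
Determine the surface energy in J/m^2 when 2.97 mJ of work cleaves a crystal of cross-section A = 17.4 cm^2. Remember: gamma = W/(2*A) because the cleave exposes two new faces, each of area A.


Convert: A = 17.4 cm^2 = 0.00174 m^2, W = 2.97 mJ = 0.00297 J
Cleaving exposes two faces of area A, so total new surface = 2*A and gamma = W / (2*A)
gamma = 0.00297 / (2 * 0.00174)
gamma = 0.853 J/m^2

0.853


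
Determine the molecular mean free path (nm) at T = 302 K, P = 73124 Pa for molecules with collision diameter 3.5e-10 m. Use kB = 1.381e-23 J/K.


Mean free path: lambda = kB*T / (sqrt(2) * pi * d^2 * P)
lambda = 1.381e-23 * 302 / (sqrt(2) * pi * (3.5e-10)^2 * 73124)
lambda = 1.04795e-07 m
lambda = 104.79 nm

104.79


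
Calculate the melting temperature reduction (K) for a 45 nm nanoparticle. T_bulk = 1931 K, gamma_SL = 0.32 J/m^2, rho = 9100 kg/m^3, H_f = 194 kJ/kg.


Radius R = 45/2 = 22.5 nm = 2.25e-08 m
Convert H_f = 194 kJ/kg = 194000 J/kg
dT = 2 * gamma_SL * T_bulk / (rho * H_f * R)
dT = 2 * 0.32 * 1931 / (9100 * 194000 * 2.25e-08)
dT = 31.1 K

31.1


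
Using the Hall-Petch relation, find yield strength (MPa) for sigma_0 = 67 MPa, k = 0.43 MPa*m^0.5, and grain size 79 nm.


d = 79 nm = 7.9e-08 m
sqrt(d) = 0.0002810694
Hall-Petch contribution = k / sqrt(d) = 0.43 / 0.0002810694 = 1529.9 MPa
sigma = sigma_0 + k/sqrt(d) = 67 + 1529.9 = 1596.9 MPa

1596.9


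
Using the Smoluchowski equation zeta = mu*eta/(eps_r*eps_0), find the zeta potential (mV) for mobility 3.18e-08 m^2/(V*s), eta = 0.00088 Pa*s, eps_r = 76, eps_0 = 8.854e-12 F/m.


Smoluchowski equation: zeta = mu * eta / (eps_r * eps_0)
zeta = 3.18e-08 * 0.00088 / (76 * 8.854e-12)
zeta = 0.041587 V = 41.59 mV

41.59


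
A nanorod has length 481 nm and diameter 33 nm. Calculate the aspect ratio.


Aspect ratio AR = length / diameter
AR = 481 / 33
AR = 14.58

14.58


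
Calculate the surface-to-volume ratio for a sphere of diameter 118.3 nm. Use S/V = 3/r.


Radius r = 118.3/2 = 59.15 nm
S/V = 3 / r = 3 / 59.15
S/V = 0.0507 nm^-1

0.0507


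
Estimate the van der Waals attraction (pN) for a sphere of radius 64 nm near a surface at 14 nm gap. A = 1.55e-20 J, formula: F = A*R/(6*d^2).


Convert to SI: R = 64 nm = 6.4e-08 m, d = 14 nm = 1.4e-08 m
F = A * R / (6 * d^2)
F = 1.55e-20 * 6.4e-08 / (6 * (1.4e-08)^2)
F = 8.43537e-13 N = 0.844 pN

0.844


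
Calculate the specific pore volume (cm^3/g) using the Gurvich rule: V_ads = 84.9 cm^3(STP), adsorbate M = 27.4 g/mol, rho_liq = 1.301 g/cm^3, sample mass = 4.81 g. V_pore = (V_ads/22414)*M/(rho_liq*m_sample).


Moles adsorbed n = V_ads / 22414 = 84.9 / 22414 = 3.787811e-03 mol
Liquid volume V_liq = n * M / rho_liq = 3.787811e-03 * 27.4 / 1.301 = 0.07977 cm^3
Specific pore volume V_pore = V_liq / m_sample = 0.07977 / 4.81
V_pore = 0.0166 cm^3/g

0.0166


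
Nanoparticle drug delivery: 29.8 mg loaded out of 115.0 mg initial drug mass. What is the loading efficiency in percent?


Drug loading efficiency = (drug loaded / drug initial) * 100
DLE = 29.8 / 115.0 * 100
DLE = 0.2591 * 100
DLE = 25.91%

25.91


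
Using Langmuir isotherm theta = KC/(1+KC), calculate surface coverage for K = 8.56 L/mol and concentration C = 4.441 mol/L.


Langmuir isotherm: theta = K*C / (1 + K*C)
K*C = 8.56 * 4.441 = 38.01496
theta = 38.01496 / (1 + 38.01496) = 38.01496 / 39.01496
theta = 0.9744

0.9744


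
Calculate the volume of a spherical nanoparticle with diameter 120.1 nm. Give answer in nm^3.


Radius r = 120.1/2 = 60.05 nm
Volume V = (4/3) * pi * r^3
V = (4/3) * pi * (60.05)^3
V = 907042.52 nm^3

907042.52


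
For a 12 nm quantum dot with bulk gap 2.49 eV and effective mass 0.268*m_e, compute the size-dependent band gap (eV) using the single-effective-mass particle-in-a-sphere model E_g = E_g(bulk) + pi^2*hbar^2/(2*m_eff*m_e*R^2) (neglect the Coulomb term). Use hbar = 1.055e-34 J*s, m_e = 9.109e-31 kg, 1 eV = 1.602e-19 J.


Radius R = 12/2 nm = 6e-09 m
Confinement energy dE = pi^2 * hbar^2 / (2 * m_eff * m_e * R^2)
dE = pi^2 * (1.055e-34)^2 / (2 * 0.268 * 9.109e-31 * (6e-09)^2) J, divided by 1.602e-19 J/eV
dE = 0.039 eV
Total band gap = E_g(bulk) + dE = 2.49 + 0.039 = 2.529 eV

2.529


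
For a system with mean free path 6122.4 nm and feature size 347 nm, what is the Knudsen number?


Knudsen number Kn = lambda / L
Kn = 6122.4 / 347
Kn = 17.6438

17.6438


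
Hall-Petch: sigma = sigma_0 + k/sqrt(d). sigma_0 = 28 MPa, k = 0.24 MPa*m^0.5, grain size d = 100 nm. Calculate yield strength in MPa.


d = 100 nm = 1e-07 m
sqrt(d) = 0.0003162278
Hall-Petch contribution = k / sqrt(d) = 0.24 / 0.0003162278 = 758.9 MPa
sigma = sigma_0 + k/sqrt(d) = 28 + 758.9 = 786.9 MPa

786.9


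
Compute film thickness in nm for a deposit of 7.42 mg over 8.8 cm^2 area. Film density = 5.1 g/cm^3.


Convert: m = 7.42 mg = 7.4200e-06 kg, A = 8.8 cm^2 = 8.8000e-04 m^2, rho = 5.1 g/cm^3 = 5100 kg/m^3
t = m / (A * rho)
t = 7.4200e-06 / (8.8000e-04 * 5100)
t = 1.6533e-06 m = 1653.3 nm

1653.3


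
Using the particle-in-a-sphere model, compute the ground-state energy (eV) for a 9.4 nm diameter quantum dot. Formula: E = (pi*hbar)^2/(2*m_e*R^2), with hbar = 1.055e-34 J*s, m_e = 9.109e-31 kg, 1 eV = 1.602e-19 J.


Radius R = 9.4/2 = 4.7 nm = 4.7e-09 m
E = (pi * 1.055e-34)^2 / (2 * 9.109e-31 * (4.7e-09)^2)
E(J) = 2.72966e-21
E = E(J) / 1.602e-19 = 0.017 eV

0.017


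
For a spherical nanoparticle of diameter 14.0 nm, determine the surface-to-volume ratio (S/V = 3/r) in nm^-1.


Radius r = 14.0/2 = 7 nm
S/V = 3 / r = 3 / 7
S/V = 0.4286 nm^-1

0.4286


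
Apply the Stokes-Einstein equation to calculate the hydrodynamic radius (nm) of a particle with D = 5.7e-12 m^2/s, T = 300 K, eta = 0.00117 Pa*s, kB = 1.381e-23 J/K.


Stokes-Einstein: R = kB*T / (6*pi*eta*D)
R = 1.381e-23 * 300 / (6 * pi * 0.00117 * 5.7e-12)
R = 3.29574e-08 m = 32.96 nm

32.96


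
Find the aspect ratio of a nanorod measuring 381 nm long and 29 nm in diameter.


Aspect ratio AR = length / diameter
AR = 381 / 29
AR = 13.14

13.14


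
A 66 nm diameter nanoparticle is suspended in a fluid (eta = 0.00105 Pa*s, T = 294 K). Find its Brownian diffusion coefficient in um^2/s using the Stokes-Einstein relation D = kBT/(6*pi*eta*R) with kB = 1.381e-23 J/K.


Radius R = 66/2 = 33 nm = 3.3e-08 m
D = kB*T / (6*pi*eta*R)
D = 1.381e-23 * 294 / (6 * pi * 0.00105 * 3.3e-08)
D = 6.21637e-12 m^2/s = 6.216 um^2/s

6.216


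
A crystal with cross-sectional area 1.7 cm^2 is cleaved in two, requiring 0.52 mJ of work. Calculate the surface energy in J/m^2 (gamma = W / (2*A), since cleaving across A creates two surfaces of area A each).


Convert: A = 1.7 cm^2 = 0.00017 m^2, W = 0.52 mJ = 0.00052 J
Cleaving exposes two faces of area A, so total new surface = 2*A and gamma = W / (2*A)
gamma = 0.00052 / (2 * 0.00017)
gamma = 1.529 J/m^2

1.529


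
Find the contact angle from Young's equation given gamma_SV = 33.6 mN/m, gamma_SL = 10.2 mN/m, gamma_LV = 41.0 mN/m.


cos(theta) = (gamma_SV - gamma_SL) / gamma_LV
cos(theta) = (33.6 - 10.2) / 41.0
cos(theta) = 0.570732
theta = arccos(0.570732) = 55.2 degrees

55.2


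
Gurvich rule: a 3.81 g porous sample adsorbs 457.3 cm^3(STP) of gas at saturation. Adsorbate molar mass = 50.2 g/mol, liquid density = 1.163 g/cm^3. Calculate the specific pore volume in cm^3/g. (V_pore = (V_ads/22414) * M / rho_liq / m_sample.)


Moles adsorbed n = V_ads / 22414 = 457.3 / 22414 = 2.040243e-02 mol
Liquid volume V_liq = n * M / rho_liq = 2.040243e-02 * 50.2 / 1.163 = 0.88066 cm^3
Specific pore volume V_pore = V_liq / m_sample = 0.88066 / 3.81
V_pore = 0.2311 cm^3/g

0.2311


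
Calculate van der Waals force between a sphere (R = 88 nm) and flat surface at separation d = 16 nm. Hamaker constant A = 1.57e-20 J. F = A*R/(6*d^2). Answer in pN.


Convert to SI: R = 88 nm = 8.8e-08 m, d = 16 nm = 1.6e-08 m
F = A * R / (6 * d^2)
F = 1.57e-20 * 8.8e-08 / (6 * (1.6e-08)^2)
F = 8.99479e-13 N = 0.899 pN

0.899


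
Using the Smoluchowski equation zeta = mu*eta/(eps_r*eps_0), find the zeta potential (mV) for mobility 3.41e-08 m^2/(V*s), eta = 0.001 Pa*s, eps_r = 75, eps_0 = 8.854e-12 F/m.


Smoluchowski equation: zeta = mu * eta / (eps_r * eps_0)
zeta = 3.41e-08 * 0.001 / (75 * 8.854e-12)
zeta = 0.051352 V = 51.35 mV

51.35


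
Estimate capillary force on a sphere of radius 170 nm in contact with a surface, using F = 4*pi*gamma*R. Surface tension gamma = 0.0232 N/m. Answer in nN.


Convert radius: R = 170 nm = 1.7e-07 m
F = 4 * pi * gamma * R
F = 4 * pi * 0.0232 * 1.7e-07
F = 4.95618e-08 N = 49.5618 nN

49.5618


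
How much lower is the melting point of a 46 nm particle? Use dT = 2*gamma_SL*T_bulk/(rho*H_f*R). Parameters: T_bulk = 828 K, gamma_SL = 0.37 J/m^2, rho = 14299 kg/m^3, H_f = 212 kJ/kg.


Radius R = 46/2 = 23 nm = 2.3e-08 m
Convert H_f = 212 kJ/kg = 212000 J/kg
dT = 2 * gamma_SL * T_bulk / (rho * H_f * R)
dT = 2 * 0.37 * 828 / (14299 * 212000 * 2.3e-08)
dT = 8.8 K

8.8


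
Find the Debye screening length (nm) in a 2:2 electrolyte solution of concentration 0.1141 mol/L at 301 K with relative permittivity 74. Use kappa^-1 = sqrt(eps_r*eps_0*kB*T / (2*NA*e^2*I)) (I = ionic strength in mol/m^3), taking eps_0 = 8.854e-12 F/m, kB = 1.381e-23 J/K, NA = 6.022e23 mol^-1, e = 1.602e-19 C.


Ionic strength I = 0.1141 * 2^2 * 1000 = 456.4 mol/m^3
kappa^-1 = sqrt(74 * 8.854e-12 * 1.381e-23 * 301 / (2 * 6.022e23 * (1.602e-19)^2 * 456.4))
kappa^-1 = 0.439 nm

0.439


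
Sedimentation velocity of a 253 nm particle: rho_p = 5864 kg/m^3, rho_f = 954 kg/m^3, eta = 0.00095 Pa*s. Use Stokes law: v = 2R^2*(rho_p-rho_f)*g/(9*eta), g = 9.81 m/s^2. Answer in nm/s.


Radius R = 253/2 nm = 1.265e-07 m
Density difference = 5864 - 954 = 4910 kg/m^3
v = 2 * R^2 * (rho_p - rho_f) * g / (9 * eta)
v = 2 * (1.265e-07)^2 * 4910 * 9.81 / (9 * 0.00095)
v = 1.803e-07 m/s = 180.2999 nm/s

180.2999


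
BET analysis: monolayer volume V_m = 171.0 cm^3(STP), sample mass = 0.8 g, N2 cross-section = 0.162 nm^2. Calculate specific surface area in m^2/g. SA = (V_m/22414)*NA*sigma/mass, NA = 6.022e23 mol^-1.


Number of moles in monolayer = V_m / 22414 = 171.0 / 22414 = 0.00762916
Number of molecules = moles * NA = 0.00762916 * 6.022e23
SA = molecules * sigma / mass
SA = (171.0 / 22414) * 6.022e23 * 0.162e-18 / 0.8
SA = 930.3 m^2/g

930.3


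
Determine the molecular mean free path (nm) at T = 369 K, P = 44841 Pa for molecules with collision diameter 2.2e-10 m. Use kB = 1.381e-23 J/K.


Mean free path: lambda = kB*T / (sqrt(2) * pi * d^2 * P)
lambda = 1.381e-23 * 369 / (sqrt(2) * pi * (2.2e-10)^2 * 44841)
lambda = 5.28487e-07 m
lambda = 528.49 nm

528.49


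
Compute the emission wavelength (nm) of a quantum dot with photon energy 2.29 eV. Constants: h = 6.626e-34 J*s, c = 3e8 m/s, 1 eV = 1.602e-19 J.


Convert energy: E = 2.29 eV = 2.29 * 1.602e-19 = 3.66858e-19 J
lambda = h*c / E = 6.626e-34 * 3e8 / 3.66858e-19
lambda = 5.41845e-07 m = 541.8 nm

541.8


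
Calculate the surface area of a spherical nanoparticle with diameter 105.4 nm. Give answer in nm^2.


Radius r = 105.4/2 = 52.7 nm
Surface area SA = 4 * pi * r^2
SA = 4 * pi * (52.7)^2
SA = 34900.46 nm^2

34900.46


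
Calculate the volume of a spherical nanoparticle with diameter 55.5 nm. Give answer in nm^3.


Radius r = 55.5/2 = 27.75 nm
Volume V = (4/3) * pi * r^3
V = (4/3) * pi * (27.75)^3
V = 89511.24 nm^3

89511.24


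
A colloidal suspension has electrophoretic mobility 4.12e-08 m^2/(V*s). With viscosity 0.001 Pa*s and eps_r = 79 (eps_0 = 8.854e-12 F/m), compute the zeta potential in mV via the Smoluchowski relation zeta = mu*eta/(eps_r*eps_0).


Smoluchowski equation: zeta = mu * eta / (eps_r * eps_0)
zeta = 4.12e-08 * 0.001 / (79 * 8.854e-12)
zeta = 0.058902 V = 58.9 mV

58.9


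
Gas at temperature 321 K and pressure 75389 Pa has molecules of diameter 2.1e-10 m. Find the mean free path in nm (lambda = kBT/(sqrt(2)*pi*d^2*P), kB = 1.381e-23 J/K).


Mean free path: lambda = kB*T / (sqrt(2) * pi * d^2 * P)
lambda = 1.381e-23 * 321 / (sqrt(2) * pi * (2.1e-10)^2 * 75389)
lambda = 3.00115e-07 m
lambda = 300.11 nm

300.11
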